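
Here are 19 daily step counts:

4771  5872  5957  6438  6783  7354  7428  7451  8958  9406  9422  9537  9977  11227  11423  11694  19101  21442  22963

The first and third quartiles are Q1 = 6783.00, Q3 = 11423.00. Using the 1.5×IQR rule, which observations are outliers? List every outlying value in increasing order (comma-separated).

IQR = Q3 − Q1 = 11423.00 − 6783.00 = 4640.00.
Lower fence = Q1 − 1.5·IQR = 6783.00 − 6960.00 = -177.00.
Upper fence = Q3 + 1.5·IQR = 11423.00 + 6960.00 = 18383.00.
19101 > 18383.00 → outlier.
21442 > 18383.00 → outlier.
22963 > 18383.00 → outlier.
All remaining values lie within [-177.00, 18383.00].

19101, 21442, 22963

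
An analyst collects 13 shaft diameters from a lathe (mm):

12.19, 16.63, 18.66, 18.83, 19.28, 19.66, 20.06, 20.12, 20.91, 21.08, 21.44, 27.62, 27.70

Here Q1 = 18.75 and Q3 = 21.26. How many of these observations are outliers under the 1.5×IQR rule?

3

IQR = 2.51; fences at 18.75 − 3.765 = 14.985 and 21.26 + 3.765 = 25.025.
Outside the cutoffs: 12.19, 27.62, 27.70.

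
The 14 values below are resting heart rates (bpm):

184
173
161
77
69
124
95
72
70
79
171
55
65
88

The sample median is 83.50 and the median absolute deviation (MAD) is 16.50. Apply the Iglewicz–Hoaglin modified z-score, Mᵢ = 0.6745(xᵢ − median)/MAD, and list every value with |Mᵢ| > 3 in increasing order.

|Mᵢ| > 3 ⇔ |xᵢ − 83.50| > 3·16.50/0.6745 = 73.39.
So outliers lie outside [10.11, 156.89].
161: M = 3.17 → outlier.
171: M = 3.58 → outlier.
173: M = 3.66 → outlier.
184: M = 4.11 → outlier.

161, 171, 173, 184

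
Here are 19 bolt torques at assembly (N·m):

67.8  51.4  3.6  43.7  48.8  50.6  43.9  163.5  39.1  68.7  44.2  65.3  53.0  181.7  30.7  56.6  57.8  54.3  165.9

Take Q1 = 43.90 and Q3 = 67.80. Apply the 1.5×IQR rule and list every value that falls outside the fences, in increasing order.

IQR = Q3 − Q1 = 67.80 − 43.90 = 23.90.
Lower fence = Q1 − 1.5·IQR = 43.90 − 35.85 = 8.05.
Upper fence = Q3 + 1.5·IQR = 67.80 + 35.85 = 103.65.
3.6 < 8.05 → outlier.
163.5 > 103.65 → outlier.
165.9 > 103.65 → outlier.
181.7 > 103.65 → outlier.
All remaining values lie within [8.05, 103.65].

3.6, 163.5, 165.9, 181.7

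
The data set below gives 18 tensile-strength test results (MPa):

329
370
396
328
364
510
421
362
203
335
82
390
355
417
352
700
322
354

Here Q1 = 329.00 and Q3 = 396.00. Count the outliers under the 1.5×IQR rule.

4

IQR = 67.00; fences at 329.00 − 100.50 = 228.50 and 396.00 + 100.50 = 496.50.
Outside the cutoffs: 82, 203, 510, 700.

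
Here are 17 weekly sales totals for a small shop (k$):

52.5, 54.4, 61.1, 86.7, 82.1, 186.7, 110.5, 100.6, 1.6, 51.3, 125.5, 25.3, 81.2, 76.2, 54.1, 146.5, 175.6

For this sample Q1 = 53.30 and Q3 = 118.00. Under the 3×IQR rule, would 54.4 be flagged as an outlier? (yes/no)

IQR = Q3 − Q1 = 118.00 − 53.30 = 64.70.
Lower fence = Q1 − 3·IQR = 53.30 − 194.10 = -140.80.
Upper fence = Q3 + 3·IQR = 118.00 + 194.10 = 312.10.
54.4 lies within [-140.80, 312.10].

no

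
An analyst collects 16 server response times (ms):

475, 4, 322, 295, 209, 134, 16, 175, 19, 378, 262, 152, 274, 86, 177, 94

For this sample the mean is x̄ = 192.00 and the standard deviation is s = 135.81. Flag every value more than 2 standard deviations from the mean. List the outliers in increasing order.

475

Cutoffs at x̄ ± 2s: 192.00 ± 2·135.81 = [-79.62, 463.62].
475: z = 2.08, |z| > 2 → outlier.
Every other value lies within [-79.62, 463.62].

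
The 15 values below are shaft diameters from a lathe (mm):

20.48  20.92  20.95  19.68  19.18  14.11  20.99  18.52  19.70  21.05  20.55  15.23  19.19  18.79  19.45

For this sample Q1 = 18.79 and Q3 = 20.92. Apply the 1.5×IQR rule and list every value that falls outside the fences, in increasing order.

IQR = Q3 − Q1 = 20.92 − 18.79 = 2.13.
Lower fence = Q1 − 1.5·IQR = 18.79 − 3.195 = 15.595.
Upper fence = Q3 + 1.5·IQR = 20.92 + 3.195 = 24.115.
14.11 < 15.595 → outlier.
15.23 < 15.595 → outlier.
All remaining values lie within [15.595, 24.115].

14.11, 15.23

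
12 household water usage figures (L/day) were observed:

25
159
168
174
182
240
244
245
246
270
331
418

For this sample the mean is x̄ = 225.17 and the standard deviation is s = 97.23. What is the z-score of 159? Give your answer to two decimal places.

-0.68

z = (159 − 225.17) / 97.23 = -0.68.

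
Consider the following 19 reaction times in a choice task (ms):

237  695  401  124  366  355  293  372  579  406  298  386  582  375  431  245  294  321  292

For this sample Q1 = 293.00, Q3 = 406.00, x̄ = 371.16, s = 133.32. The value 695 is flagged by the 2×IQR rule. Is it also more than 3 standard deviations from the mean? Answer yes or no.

no

z = (695 − 371.16) / 133.32 = 2.43.
|z| = 2.43 ≤ 3.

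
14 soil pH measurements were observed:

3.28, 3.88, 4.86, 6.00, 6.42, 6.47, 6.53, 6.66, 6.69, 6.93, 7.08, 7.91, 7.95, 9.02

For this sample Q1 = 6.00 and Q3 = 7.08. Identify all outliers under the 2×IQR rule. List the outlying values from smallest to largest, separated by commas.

IQR = Q3 − Q1 = 7.08 − 6.00 = 1.08.
Lower fence = Q1 − 2·IQR = 6.00 − 2.16 = 3.84.
Upper fence = Q3 + 2·IQR = 7.08 + 2.16 = 9.24.
3.28 < 3.84 → outlier.
All remaining values lie within [3.84, 9.24].

3.28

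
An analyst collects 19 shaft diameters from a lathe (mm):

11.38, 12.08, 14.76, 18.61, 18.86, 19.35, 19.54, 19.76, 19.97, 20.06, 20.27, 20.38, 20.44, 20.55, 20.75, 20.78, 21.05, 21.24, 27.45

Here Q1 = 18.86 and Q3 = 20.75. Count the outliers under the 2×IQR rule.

IQR = 1.89; fences at 18.86 − 3.78 = 15.08 and 20.75 + 3.78 = 24.53.
Outside the cutoffs: 11.38, 12.08, 14.76, 27.45.

4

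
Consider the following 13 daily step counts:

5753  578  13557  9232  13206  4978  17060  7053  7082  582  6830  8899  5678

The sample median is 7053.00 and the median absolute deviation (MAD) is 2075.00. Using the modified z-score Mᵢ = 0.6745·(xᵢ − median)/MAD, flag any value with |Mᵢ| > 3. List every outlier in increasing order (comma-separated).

|Mᵢ| > 3 ⇔ |xᵢ − 7053.00| > 3·2075.00/0.6745 = 9229.06.
So outliers lie outside [-2176.06, 16282.06].
17060: M = 3.25 → outlier.

17060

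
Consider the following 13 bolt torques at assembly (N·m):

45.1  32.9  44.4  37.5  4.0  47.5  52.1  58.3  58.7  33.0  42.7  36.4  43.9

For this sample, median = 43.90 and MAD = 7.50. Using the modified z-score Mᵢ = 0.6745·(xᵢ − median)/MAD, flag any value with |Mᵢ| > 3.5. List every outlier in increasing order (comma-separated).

|Mᵢ| > 3.5 ⇔ |xᵢ − 43.90| > 3.5·7.50/0.6745 = 38.92.
So outliers lie outside [4.98, 82.82].
4.0: M = -3.59 → outlier.

4.0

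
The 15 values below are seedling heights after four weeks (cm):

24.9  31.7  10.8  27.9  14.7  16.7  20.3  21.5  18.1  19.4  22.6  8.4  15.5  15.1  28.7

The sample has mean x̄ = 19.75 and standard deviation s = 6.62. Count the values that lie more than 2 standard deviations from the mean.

Cutoffs: x̄ ± 2s = [6.51, 32.99].
Every value lies within the cutoffs.

0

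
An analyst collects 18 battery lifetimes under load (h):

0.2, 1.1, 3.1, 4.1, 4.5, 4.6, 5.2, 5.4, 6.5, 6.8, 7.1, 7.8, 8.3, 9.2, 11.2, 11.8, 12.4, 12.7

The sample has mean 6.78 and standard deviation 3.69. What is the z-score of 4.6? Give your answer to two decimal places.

-0.59

z = (4.6 − 6.78) / 3.69 = -0.59.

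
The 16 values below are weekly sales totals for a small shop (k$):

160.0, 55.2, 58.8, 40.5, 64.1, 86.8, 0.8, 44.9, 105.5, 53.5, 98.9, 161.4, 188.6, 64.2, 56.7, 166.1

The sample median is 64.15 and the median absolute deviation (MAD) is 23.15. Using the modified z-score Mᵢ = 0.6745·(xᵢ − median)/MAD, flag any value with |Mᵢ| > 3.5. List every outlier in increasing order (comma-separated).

|Mᵢ| > 3.5 ⇔ |xᵢ − 64.15| > 3.5·23.15/0.6745 = 120.13.
So outliers lie outside [-55.98, 184.28].
188.6: M = 3.63 → outlier.

188.6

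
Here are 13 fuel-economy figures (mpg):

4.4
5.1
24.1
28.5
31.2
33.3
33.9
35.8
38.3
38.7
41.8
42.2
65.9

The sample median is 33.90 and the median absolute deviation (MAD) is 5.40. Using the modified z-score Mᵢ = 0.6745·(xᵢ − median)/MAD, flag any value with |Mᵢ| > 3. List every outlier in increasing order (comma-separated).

4.4, 5.1, 65.9

|Mᵢ| > 3 ⇔ |xᵢ − 33.90| > 3·5.40/0.6745 = 24.02.
So outliers lie outside [9.88, 57.92].
4.4: M = -3.68 → outlier.
5.1: M = -3.60 → outlier.
65.9: M = 4.00 → outlier.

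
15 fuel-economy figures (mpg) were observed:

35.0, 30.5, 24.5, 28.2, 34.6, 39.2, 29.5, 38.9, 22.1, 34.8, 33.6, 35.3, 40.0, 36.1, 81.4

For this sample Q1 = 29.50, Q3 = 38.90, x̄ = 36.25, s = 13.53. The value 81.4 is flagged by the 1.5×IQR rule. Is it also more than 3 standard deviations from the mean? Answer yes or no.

z = (81.4 − 36.25) / 13.53 = 3.34.
|z| = 3.34 > 3.

yes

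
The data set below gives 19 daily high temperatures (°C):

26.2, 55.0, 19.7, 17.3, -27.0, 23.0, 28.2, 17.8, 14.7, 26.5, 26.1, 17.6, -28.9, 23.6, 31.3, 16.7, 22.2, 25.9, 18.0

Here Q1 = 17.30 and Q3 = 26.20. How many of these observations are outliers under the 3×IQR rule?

3

IQR = 8.90; fences at 17.30 − 26.70 = -9.40 and 26.20 + 26.70 = 52.90.
Outside the cutoffs: -28.9, -27.0, 55.0.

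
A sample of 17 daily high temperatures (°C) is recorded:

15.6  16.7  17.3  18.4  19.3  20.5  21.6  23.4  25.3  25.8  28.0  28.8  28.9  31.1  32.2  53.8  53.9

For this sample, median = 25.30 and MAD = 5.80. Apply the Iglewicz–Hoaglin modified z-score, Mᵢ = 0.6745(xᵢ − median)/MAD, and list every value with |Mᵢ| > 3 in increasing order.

|Mᵢ| > 3 ⇔ |xᵢ − 25.30| > 3·5.80/0.6745 = 25.80.
So outliers lie outside [-0.50, 51.10].
53.8: M = 3.31 → outlier.
53.9: M = 3.33 → outlier.

53.8, 53.9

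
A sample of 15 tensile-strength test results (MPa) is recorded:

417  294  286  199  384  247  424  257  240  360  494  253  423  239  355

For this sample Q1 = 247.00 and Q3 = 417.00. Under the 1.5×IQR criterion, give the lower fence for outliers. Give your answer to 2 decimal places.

-8.00

IQR = Q3 − Q1 = 417.00 − 247.00 = 170.00.
Lower fence = Q1 − 1.5·IQR = 247.00 − 255.00 = -8.00.
Upper fence = Q3 + 1.5·IQR = 417.00 + 255.00 = 672.00.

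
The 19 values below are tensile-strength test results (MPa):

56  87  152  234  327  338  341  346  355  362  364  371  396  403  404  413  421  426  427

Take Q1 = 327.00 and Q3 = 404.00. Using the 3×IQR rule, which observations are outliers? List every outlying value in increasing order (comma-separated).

IQR = Q3 − Q1 = 404.00 − 327.00 = 77.00.
Lower fence = Q1 − 3·IQR = 327.00 − 231.00 = 96.00.
Upper fence = Q3 + 3·IQR = 404.00 + 231.00 = 635.00.
56 < 96.00 → outlier.
87 < 96.00 → outlier.
All remaining values lie within [96.00, 635.00].

56, 87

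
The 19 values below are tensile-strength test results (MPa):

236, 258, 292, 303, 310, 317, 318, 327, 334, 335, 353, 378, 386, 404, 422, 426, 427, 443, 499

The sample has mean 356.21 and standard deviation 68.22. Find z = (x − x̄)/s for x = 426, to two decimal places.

z = (426 − 356.21) / 68.22 = 1.02.

1.02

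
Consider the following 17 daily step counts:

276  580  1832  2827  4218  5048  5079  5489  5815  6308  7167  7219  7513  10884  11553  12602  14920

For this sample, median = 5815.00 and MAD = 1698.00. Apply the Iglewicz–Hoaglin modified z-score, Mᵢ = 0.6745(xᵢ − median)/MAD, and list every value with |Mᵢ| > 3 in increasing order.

|Mᵢ| > 3 ⇔ |xᵢ − 5815.00| > 3·1698.00/0.6745 = 7552.26.
So outliers lie outside [-1737.26, 13367.26].
14920: M = 3.62 → outlier.

14920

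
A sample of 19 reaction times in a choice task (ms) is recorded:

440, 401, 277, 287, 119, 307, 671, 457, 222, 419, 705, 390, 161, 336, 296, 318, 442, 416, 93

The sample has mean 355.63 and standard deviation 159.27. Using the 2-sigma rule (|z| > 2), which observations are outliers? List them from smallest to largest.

Cutoffs at x̄ ± 2s: 355.63 ± 2·159.27 = [37.09, 674.17].
705: z = 2.19, |z| > 2 → outlier.
Every other value lies within [37.09, 674.17].

705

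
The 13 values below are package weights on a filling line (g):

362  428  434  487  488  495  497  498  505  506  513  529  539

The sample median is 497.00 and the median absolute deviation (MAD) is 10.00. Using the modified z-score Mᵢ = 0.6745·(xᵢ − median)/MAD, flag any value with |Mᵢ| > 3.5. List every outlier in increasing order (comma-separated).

362, 428, 434

|Mᵢ| > 3.5 ⇔ |xᵢ − 497.00| > 3.5·10.00/0.6745 = 51.89.
So outliers lie outside [445.11, 548.89].
362: M = -9.11 → outlier.
428: M = -4.65 → outlier.
434: M = -4.25 → outlier.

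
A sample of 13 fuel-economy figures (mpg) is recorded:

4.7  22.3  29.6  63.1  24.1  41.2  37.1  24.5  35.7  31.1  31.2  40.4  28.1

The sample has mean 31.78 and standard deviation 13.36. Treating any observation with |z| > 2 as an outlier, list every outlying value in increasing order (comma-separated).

4.7, 63.1

Cutoffs at x̄ ± 2s: 31.78 ± 2·13.36 = [5.06, 58.50].
4.7: z = -2.03, |z| > 2 → outlier.
63.1: z = 2.34, |z| > 2 → outlier.
Every other value lies within [5.06, 58.50].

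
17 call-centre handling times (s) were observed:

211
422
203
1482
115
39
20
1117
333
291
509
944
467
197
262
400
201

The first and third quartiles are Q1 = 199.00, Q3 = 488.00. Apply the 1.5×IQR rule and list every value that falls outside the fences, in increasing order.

IQR = Q3 − Q1 = 488.00 − 199.00 = 289.00.
Lower fence = Q1 − 1.5·IQR = 199.00 − 433.50 = -234.50.
Upper fence = Q3 + 1.5·IQR = 488.00 + 433.50 = 921.50.
944 > 921.50 → outlier.
1117 > 921.50 → outlier.
1482 > 921.50 → outlier.
All remaining values lie within [-234.50, 921.50].

944, 1117, 1482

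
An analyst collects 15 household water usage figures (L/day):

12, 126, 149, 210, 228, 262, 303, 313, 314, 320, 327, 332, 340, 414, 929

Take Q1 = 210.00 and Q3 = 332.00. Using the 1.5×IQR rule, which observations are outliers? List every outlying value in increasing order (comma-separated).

12, 929

IQR = Q3 − Q1 = 332.00 − 210.00 = 122.00.
Lower fence = Q1 − 1.5·IQR = 210.00 − 183.00 = 27.00.
Upper fence = Q3 + 1.5·IQR = 332.00 + 183.00 = 515.00.
12 < 27.00 → outlier.
929 > 515.00 → outlier.
All remaining values lie within [27.00, 515.00].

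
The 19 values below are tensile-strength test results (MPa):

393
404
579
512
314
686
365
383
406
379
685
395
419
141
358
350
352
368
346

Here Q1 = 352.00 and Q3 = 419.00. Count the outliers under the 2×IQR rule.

4

IQR = 67.00; fences at 352.00 − 134.00 = 218.00 and 419.00 + 134.00 = 553.00.
Outside the cutoffs: 141, 579, 685, 686.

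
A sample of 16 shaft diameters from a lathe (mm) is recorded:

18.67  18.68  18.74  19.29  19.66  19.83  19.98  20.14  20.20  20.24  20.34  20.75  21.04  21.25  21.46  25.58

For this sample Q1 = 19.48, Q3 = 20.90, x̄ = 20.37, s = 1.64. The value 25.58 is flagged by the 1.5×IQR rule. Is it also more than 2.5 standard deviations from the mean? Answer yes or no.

z = (25.58 − 20.37) / 1.64 = 3.18.
|z| = 3.18 > 2.5.

yes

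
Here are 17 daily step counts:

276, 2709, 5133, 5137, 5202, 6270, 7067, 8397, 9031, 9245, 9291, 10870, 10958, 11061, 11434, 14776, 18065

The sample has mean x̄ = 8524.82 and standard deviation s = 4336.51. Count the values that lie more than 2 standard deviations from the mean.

1

Cutoffs: x̄ ± 2s = [-148.20, 17197.84].
Outside the cutoffs: 18065.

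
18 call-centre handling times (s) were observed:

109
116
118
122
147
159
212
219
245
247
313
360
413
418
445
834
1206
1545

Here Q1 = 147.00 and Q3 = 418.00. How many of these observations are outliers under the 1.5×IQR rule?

3

IQR = 271.00; fences at 147.00 − 406.50 = -259.50 and 418.00 + 406.50 = 824.50.
Outside the cutoffs: 834, 1206, 1545.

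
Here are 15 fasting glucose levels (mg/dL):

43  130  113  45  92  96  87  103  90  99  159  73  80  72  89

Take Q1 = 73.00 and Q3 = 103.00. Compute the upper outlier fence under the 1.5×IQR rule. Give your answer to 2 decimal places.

148.00

IQR = Q3 − Q1 = 103.00 − 73.00 = 30.00.
Lower fence = Q1 − 1.5·IQR = 73.00 − 45.00 = 28.00.
Upper fence = Q3 + 1.5·IQR = 103.00 + 45.00 = 148.00.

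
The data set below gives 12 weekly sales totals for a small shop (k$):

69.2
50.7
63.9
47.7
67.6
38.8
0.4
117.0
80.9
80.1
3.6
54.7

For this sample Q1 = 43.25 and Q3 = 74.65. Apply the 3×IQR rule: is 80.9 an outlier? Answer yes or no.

no

IQR = Q3 − Q1 = 74.65 − 43.25 = 31.40.
Lower fence = Q1 − 3·IQR = 43.25 − 94.20 = -50.95.
Upper fence = Q3 + 3·IQR = 74.65 + 94.20 = 168.85.
80.9 lies within [-50.95, 168.85].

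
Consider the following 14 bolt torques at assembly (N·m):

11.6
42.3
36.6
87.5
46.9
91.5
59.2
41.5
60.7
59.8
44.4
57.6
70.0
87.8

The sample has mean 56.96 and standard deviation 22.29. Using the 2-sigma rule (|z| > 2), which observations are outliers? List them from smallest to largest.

11.6

Cutoffs at x̄ ± 2s: 56.96 ± 2·22.29 = [12.38, 101.54].
11.6: z = -2.03, |z| > 2 → outlier.
Every other value lies within [12.38, 101.54].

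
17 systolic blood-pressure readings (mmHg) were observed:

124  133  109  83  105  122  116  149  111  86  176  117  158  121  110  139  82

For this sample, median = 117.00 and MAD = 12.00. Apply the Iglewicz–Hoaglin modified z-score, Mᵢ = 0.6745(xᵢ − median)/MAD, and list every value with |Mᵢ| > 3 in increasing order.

|Mᵢ| > 3 ⇔ |xᵢ − 117.00| > 3·12.00/0.6745 = 53.37.
So outliers lie outside [63.63, 170.37].
176: M = 3.32 → outlier.

176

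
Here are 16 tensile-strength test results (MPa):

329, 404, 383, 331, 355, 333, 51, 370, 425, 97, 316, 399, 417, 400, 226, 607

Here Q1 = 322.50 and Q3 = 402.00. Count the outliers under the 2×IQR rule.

IQR = 79.50; fences at 322.50 − 159.00 = 163.50 and 402.00 + 159.00 = 561.00.
Outside the cutoffs: 51, 97, 607.

3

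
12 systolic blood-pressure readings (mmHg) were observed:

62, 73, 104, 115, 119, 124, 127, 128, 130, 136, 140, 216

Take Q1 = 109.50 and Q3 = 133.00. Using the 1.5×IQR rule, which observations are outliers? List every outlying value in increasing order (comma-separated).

62, 73, 216

IQR = Q3 − Q1 = 133.00 − 109.50 = 23.50.
Lower fence = Q1 − 1.5·IQR = 109.50 − 35.25 = 74.25.
Upper fence = Q3 + 1.5·IQR = 133.00 + 35.25 = 168.25.
62 < 74.25 → outlier.
73 < 74.25 → outlier.
216 > 168.25 → outlier.
All remaining values lie within [74.25, 168.25].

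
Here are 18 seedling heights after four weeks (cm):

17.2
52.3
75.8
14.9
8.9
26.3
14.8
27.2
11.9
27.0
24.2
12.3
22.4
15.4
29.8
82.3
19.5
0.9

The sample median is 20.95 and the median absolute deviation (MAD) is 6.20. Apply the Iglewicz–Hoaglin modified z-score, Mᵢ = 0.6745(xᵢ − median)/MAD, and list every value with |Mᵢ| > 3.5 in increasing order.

|Mᵢ| > 3.5 ⇔ |xᵢ − 20.95| > 3.5·6.20/0.6745 = 32.17.
So outliers lie outside [-11.22, 53.12].
75.8: M = 5.97 → outlier.
82.3: M = 6.67 → outlier.

75.8, 82.3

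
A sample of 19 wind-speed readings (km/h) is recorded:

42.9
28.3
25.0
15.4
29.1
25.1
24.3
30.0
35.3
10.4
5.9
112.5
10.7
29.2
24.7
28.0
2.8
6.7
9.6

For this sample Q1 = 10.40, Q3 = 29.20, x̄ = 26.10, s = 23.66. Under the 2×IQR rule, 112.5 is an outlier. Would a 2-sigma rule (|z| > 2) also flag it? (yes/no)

z = (112.5 − 26.10) / 23.66 = 3.65.
|z| = 3.65 > 2.

yes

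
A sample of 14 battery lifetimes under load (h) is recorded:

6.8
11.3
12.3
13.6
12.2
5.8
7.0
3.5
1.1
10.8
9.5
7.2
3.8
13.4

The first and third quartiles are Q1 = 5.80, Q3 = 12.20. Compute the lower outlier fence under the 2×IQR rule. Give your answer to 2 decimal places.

-7.00

IQR = Q3 − Q1 = 12.20 − 5.80 = 6.40.
Lower fence = Q1 − 2·IQR = 5.80 − 12.80 = -7.00.
Upper fence = Q3 + 2·IQR = 12.20 + 12.80 = 25.00.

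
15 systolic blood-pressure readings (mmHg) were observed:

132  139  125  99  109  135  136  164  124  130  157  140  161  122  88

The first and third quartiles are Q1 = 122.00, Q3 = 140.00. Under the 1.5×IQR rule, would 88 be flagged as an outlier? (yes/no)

yes

IQR = Q3 − Q1 = 140.00 − 122.00 = 18.00.
Lower fence = Q1 − 1.5·IQR = 122.00 − 27.00 = 95.00.
Upper fence = Q3 + 1.5·IQR = 140.00 + 27.00 = 167.00.
88 lies below the lower fence.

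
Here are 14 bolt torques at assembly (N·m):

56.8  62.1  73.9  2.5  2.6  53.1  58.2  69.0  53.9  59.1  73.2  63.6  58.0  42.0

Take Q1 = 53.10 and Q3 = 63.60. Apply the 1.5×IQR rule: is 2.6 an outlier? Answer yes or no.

IQR = Q3 − Q1 = 63.60 − 53.10 = 10.50.
Lower fence = Q1 − 1.5·IQR = 53.10 − 15.75 = 37.35.
Upper fence = Q3 + 1.5·IQR = 63.60 + 15.75 = 79.35.
2.6 lies below the lower fence.

yes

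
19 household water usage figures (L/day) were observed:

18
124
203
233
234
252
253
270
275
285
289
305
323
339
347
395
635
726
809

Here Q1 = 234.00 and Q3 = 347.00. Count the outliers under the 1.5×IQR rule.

4

IQR = 113.00; fences at 234.00 − 169.50 = 64.50 and 347.00 + 169.50 = 516.50.
Outside the cutoffs: 18, 635, 726, 809.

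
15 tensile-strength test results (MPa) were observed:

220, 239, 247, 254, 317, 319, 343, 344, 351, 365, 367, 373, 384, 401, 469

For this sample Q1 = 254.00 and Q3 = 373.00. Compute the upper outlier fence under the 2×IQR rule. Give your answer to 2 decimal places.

611.00

IQR = Q3 − Q1 = 373.00 − 254.00 = 119.00.
Lower fence = Q1 − 2·IQR = 254.00 − 238.00 = 16.00.
Upper fence = Q3 + 2·IQR = 373.00 + 238.00 = 611.00.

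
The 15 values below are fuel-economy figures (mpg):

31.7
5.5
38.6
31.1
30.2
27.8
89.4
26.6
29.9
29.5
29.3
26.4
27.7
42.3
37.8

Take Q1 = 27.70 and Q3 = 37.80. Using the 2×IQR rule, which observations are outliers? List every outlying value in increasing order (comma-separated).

IQR = Q3 − Q1 = 37.80 − 27.70 = 10.10.
Lower fence = Q1 − 2·IQR = 27.70 − 20.20 = 7.50.
Upper fence = Q3 + 2·IQR = 37.80 + 20.20 = 58.00.
5.5 < 7.50 → outlier.
89.4 > 58.00 → outlier.
All remaining values lie within [7.50, 58.00].

5.5, 89.4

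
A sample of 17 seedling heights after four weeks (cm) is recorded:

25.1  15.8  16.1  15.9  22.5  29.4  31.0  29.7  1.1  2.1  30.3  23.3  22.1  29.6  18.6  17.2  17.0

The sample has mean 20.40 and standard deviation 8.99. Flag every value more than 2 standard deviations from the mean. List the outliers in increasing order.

Cutoffs at x̄ ± 2s: 20.40 ± 2·8.99 = [2.42, 38.38].
1.1: z = -2.15, |z| > 2 → outlier.
2.1: z = -2.04, |z| > 2 → outlier.
Every other value lies within [2.42, 38.38].

1.1, 2.1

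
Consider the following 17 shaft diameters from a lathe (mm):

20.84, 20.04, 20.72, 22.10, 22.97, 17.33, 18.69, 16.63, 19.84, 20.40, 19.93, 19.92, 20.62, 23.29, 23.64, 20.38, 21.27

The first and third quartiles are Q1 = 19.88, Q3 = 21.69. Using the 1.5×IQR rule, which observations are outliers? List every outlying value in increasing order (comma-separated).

IQR = Q3 − Q1 = 21.69 − 19.88 = 1.81.
Lower fence = Q1 − 1.5·IQR = 19.88 − 2.715 = 17.165.
Upper fence = Q3 + 1.5·IQR = 21.69 + 2.715 = 24.405.
16.63 < 17.165 → outlier.
All remaining values lie within [17.165, 24.405].

16.63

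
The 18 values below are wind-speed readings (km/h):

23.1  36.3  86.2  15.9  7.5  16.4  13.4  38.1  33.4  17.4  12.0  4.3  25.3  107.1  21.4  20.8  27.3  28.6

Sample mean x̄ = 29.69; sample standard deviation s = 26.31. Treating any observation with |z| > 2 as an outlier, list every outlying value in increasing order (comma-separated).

Cutoffs at x̄ ± 2s: 29.69 ± 2·26.31 = [-22.93, 82.31].
86.2: z = 2.15, |z| > 2 → outlier.
107.1: z = 2.94, |z| > 2 → outlier.
Every other value lies within [-22.93, 82.31].

86.2, 107.1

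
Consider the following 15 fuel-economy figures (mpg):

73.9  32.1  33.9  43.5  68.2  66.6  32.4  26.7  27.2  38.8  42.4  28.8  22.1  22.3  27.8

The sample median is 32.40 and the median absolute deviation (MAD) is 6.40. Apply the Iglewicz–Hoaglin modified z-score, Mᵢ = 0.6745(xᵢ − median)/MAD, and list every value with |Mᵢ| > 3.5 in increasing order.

|Mᵢ| > 3.5 ⇔ |xᵢ − 32.40| > 3.5·6.40/0.6745 = 33.21.
So outliers lie outside [-0.81, 65.61].
66.6: M = 3.60 → outlier.
68.2: M = 3.77 → outlier.
73.9: M = 4.37 → outlier.

66.6, 68.2, 73.9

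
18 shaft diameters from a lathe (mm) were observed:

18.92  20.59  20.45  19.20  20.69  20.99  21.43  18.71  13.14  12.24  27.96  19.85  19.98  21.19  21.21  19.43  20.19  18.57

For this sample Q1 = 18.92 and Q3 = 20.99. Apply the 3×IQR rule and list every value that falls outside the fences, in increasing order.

12.24, 27.96

IQR = Q3 − Q1 = 20.99 − 18.92 = 2.07.
Lower fence = Q1 − 3·IQR = 18.92 − 6.21 = 12.71.
Upper fence = Q3 + 3·IQR = 20.99 + 6.21 = 27.20.
12.24 < 12.71 → outlier.
27.96 > 27.20 → outlier.
All remaining values lie within [12.71, 27.20].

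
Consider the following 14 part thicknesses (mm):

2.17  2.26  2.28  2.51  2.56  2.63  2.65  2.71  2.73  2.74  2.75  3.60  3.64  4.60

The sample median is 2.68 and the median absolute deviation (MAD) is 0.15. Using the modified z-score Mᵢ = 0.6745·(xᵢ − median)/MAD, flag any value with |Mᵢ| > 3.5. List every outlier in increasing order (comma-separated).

|Mᵢ| > 3.5 ⇔ |xᵢ − 2.68| > 3.5·0.15/0.6745 = 0.78.
So outliers lie outside [1.90, 3.46].
3.60: M = 4.14 → outlier.
3.64: M = 4.32 → outlier.
4.60: M = 8.63 → outlier.

3.60, 3.64, 4.60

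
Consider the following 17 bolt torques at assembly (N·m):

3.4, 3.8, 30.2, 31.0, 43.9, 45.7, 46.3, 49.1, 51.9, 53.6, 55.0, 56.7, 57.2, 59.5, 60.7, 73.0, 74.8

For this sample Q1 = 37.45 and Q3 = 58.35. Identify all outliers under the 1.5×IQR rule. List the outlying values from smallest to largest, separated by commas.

IQR = Q3 − Q1 = 58.35 − 37.45 = 20.90.
Lower fence = Q1 − 1.5·IQR = 37.45 − 31.35 = 6.10.
Upper fence = Q3 + 1.5·IQR = 58.35 + 31.35 = 89.70.
3.4 < 6.10 → outlier.
3.8 < 6.10 → outlier.
All remaining values lie within [6.10, 89.70].

3.4, 3.8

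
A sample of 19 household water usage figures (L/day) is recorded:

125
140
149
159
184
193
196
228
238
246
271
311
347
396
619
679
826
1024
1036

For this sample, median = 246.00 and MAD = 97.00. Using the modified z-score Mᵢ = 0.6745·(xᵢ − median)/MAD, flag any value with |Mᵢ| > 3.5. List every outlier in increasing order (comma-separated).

|Mᵢ| > 3.5 ⇔ |xᵢ − 246.00| > 3.5·97.00/0.6745 = 503.34.
So outliers lie outside [-257.34, 749.34].
826: M = 4.03 → outlier.
1024: M = 5.41 → outlier.
1036: M = 5.49 → outlier.

826, 1024, 1036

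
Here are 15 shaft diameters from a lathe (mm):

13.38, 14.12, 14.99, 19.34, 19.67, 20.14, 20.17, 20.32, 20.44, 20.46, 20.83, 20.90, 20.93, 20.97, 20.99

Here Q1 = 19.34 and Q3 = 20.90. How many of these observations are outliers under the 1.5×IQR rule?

IQR = 1.56; fences at 19.34 − 2.34 = 17.00 and 20.90 + 2.34 = 23.24.
Outside the cutoffs: 13.38, 14.12, 14.99.

3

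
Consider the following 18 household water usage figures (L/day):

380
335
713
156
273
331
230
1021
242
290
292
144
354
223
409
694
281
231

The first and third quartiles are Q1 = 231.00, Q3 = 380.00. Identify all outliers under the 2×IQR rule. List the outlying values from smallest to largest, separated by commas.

694, 713, 1021

IQR = Q3 − Q1 = 380.00 − 231.00 = 149.00.
Lower fence = Q1 − 2·IQR = 231.00 − 298.00 = -67.00.
Upper fence = Q3 + 2·IQR = 380.00 + 298.00 = 678.00.
694 > 678.00 → outlier.
713 > 678.00 → outlier.
1021 > 678.00 → outlier.
All remaining values lie within [-67.00, 678.00].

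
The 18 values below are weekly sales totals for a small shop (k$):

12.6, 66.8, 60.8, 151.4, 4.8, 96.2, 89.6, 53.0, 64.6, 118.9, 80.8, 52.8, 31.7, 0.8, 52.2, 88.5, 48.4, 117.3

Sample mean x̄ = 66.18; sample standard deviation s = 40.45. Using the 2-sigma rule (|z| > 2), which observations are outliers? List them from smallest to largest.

Cutoffs at x̄ ± 2s: 66.18 ± 2·40.45 = [-14.72, 147.08].
151.4: z = 2.11, |z| > 2 → outlier.
Every other value lies within [-14.72, 147.08].

151.4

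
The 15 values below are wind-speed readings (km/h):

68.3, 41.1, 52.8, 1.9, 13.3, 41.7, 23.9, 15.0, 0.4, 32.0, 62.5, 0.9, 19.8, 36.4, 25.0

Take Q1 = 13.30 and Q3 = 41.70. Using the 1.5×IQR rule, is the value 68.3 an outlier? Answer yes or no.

IQR = Q3 − Q1 = 41.70 − 13.30 = 28.40.
Lower fence = Q1 − 1.5·IQR = 13.30 − 42.60 = -29.30.
Upper fence = Q3 + 1.5·IQR = 41.70 + 42.60 = 84.30.
68.3 lies within [-29.30, 84.30].

no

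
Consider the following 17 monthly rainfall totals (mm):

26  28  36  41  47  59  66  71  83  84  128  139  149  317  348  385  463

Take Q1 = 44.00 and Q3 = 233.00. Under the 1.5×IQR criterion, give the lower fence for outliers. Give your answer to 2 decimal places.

-239.50

IQR = Q3 − Q1 = 233.00 − 44.00 = 189.00.
Lower fence = Q1 − 1.5·IQR = 44.00 − 283.50 = -239.50.
Upper fence = Q3 + 1.5·IQR = 233.00 + 283.50 = 516.50.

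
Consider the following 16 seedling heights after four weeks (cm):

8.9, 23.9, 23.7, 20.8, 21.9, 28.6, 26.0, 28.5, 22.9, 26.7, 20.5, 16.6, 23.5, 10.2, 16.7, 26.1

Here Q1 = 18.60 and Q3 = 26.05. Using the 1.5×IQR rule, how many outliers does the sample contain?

IQR = 7.45; fences at 18.60 − 11.175 = 7.425 and 26.05 + 11.175 = 37.225.
Every value lies within the cutoffs.

0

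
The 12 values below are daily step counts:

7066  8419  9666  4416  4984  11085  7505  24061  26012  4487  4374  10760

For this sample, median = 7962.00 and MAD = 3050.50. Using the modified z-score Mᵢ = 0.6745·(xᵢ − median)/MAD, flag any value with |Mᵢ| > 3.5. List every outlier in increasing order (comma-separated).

|Mᵢ| > 3.5 ⇔ |xᵢ − 7962.00| > 3.5·3050.50/0.6745 = 15829.13.
So outliers lie outside [-7867.13, 23791.13].
24061: M = 3.56 → outlier.
26012: M = 3.99 → outlier.

24061, 26012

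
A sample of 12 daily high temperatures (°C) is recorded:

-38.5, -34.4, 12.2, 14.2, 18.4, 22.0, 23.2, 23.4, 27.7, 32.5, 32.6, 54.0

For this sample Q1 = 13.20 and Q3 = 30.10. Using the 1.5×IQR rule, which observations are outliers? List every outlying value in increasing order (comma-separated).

IQR = Q3 − Q1 = 30.10 − 13.20 = 16.90.
Lower fence = Q1 − 1.5·IQR = 13.20 − 25.35 = -12.15.
Upper fence = Q3 + 1.5·IQR = 30.10 + 25.35 = 55.45.
-38.5 < -12.15 → outlier.
-34.4 < -12.15 → outlier.
All remaining values lie within [-12.15, 55.45].

-38.5, -34.4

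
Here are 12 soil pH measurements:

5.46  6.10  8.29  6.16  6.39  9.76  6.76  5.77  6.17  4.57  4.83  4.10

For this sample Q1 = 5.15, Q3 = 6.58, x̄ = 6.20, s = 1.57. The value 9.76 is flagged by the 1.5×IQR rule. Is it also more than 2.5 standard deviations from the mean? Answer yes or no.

no

z = (9.76 − 6.20) / 1.57 = 2.27.
|z| = 2.27 ≤ 2.5.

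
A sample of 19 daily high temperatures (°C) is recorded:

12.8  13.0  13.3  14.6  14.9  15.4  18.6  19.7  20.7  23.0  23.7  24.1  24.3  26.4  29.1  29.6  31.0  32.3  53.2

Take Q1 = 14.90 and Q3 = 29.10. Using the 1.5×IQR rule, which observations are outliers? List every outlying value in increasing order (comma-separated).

53.2

IQR = Q3 − Q1 = 29.10 − 14.90 = 14.20.
Lower fence = Q1 − 1.5·IQR = 14.90 − 21.30 = -6.40.
Upper fence = Q3 + 1.5·IQR = 29.10 + 21.30 = 50.40.
53.2 > 50.40 → outlier.
All remaining values lie within [-6.40, 50.40].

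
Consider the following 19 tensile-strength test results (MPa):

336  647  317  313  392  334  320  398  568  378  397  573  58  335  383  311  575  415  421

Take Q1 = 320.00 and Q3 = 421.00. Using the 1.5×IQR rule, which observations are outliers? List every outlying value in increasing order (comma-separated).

58, 573, 575, 647

IQR = Q3 − Q1 = 421.00 − 320.00 = 101.00.
Lower fence = Q1 − 1.5·IQR = 320.00 − 151.50 = 168.50.
Upper fence = Q3 + 1.5·IQR = 421.00 + 151.50 = 572.50.
58 < 168.50 → outlier.
573 > 572.50 → outlier.
575 > 572.50 → outlier.
647 > 572.50 → outlier.
All remaining values lie within [168.50, 572.50].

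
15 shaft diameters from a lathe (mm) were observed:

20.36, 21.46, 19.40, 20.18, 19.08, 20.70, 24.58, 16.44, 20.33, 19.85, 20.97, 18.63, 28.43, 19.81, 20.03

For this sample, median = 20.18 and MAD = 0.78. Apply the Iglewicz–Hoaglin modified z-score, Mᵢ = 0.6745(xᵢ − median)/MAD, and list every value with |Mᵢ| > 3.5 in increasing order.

24.58, 28.43

|Mᵢ| > 3.5 ⇔ |xᵢ − 20.18| > 3.5·0.78/0.6745 = 4.05.
So outliers lie outside [16.13, 24.23].
24.58: M = 3.80 → outlier.
28.43: M = 7.13 → outlier.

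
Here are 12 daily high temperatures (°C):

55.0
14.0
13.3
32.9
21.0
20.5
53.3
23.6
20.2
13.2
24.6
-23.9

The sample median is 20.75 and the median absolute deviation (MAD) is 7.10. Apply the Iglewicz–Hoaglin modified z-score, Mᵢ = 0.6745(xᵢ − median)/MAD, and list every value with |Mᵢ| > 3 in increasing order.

|Mᵢ| > 3 ⇔ |xᵢ − 20.75| > 3·7.10/0.6745 = 31.58.
So outliers lie outside [-10.83, 52.33].
-23.9: M = -4.24 → outlier.
53.3: M = 3.09 → outlier.
55.0: M = 3.25 → outlier.

-23.9, 53.3, 55.0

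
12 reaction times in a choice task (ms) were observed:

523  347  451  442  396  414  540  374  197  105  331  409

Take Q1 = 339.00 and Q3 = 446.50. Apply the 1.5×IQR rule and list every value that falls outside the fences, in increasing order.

105

IQR = Q3 − Q1 = 446.50 − 339.00 = 107.50.
Lower fence = Q1 − 1.5·IQR = 339.00 − 161.25 = 177.75.
Upper fence = Q3 + 1.5·IQR = 446.50 + 161.25 = 607.75.
105 < 177.75 → outlier.
All remaining values lie within [177.75, 607.75].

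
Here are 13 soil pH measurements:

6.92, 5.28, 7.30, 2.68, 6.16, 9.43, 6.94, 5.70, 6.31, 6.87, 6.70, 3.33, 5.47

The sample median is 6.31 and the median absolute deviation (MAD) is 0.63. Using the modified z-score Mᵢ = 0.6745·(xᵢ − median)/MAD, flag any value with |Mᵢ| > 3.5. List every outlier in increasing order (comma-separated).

|Mᵢ| > 3.5 ⇔ |xᵢ − 6.31| > 3.5·0.63/0.6745 = 3.27.
So outliers lie outside [3.04, 9.58].
2.68: M = -3.89 → outlier.

2.68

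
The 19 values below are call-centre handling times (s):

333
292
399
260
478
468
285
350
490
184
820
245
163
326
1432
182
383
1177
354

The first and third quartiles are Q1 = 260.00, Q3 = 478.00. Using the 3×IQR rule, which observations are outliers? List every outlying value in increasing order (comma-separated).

IQR = Q3 − Q1 = 478.00 − 260.00 = 218.00.
Lower fence = Q1 − 3·IQR = 260.00 − 654.00 = -394.00.
Upper fence = Q3 + 3·IQR = 478.00 + 654.00 = 1132.00.
1177 > 1132.00 → outlier.
1432 > 1132.00 → outlier.
All remaining values lie within [-394.00, 1132.00].

1177, 1432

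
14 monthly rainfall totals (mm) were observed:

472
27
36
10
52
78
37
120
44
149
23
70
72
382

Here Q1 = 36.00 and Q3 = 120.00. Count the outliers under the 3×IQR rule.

IQR = 84.00; fences at 36.00 − 252.00 = -216.00 and 120.00 + 252.00 = 372.00.
Outside the cutoffs: 382, 472.

2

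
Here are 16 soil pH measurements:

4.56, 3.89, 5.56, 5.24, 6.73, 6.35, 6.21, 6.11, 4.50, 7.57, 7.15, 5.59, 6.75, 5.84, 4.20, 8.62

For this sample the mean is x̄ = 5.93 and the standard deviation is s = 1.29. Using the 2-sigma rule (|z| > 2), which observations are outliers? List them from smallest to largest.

8.62

Cutoffs at x̄ ± 2s: 5.93 ± 2·1.29 = [3.35, 8.51].
8.62: z = 2.09, |z| > 2 → outlier.
Every other value lies within [3.35, 8.51].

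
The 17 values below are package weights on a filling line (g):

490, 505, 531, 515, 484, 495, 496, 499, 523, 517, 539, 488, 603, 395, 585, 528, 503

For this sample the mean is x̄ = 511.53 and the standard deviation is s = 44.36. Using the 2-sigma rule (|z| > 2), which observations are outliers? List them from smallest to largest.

395, 603

Cutoffs at x̄ ± 2s: 511.53 ± 2·44.36 = [422.81, 600.25].
395: z = -2.63, |z| > 2 → outlier.
603: z = 2.06, |z| > 2 → outlier.
Every other value lies within [422.81, 600.25].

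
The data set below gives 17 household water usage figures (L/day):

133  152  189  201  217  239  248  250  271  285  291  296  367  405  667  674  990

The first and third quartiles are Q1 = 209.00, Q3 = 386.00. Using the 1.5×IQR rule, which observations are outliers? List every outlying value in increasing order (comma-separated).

667, 674, 990

IQR = Q3 − Q1 = 386.00 − 209.00 = 177.00.
Lower fence = Q1 − 1.5·IQR = 209.00 − 265.50 = -56.50.
Upper fence = Q3 + 1.5·IQR = 386.00 + 265.50 = 651.50.
667 > 651.50 → outlier.
674 > 651.50 → outlier.
990 > 651.50 → outlier.
All remaining values lie within [-56.50, 651.50].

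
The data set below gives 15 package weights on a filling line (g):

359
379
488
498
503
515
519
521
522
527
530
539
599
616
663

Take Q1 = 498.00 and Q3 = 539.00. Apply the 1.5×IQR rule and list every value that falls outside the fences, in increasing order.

359, 379, 616, 663

IQR = Q3 − Q1 = 539.00 − 498.00 = 41.00.
Lower fence = Q1 − 1.5·IQR = 498.00 − 61.50 = 436.50.
Upper fence = Q3 + 1.5·IQR = 539.00 + 61.50 = 600.50.
359 < 436.50 → outlier.
379 < 436.50 → outlier.
616 > 600.50 → outlier.
663 > 600.50 → outlier.
All remaining values lie within [436.50, 600.50].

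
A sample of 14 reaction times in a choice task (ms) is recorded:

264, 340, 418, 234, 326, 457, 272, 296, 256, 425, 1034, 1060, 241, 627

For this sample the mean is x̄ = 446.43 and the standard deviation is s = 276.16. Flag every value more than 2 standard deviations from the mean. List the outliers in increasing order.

Cutoffs at x̄ ± 2s: 446.43 ± 2·276.16 = [-105.89, 998.75].
1034: z = 2.13, |z| > 2 → outlier.
1060: z = 2.22, |z| > 2 → outlier.
Every other value lies within [-105.89, 998.75].

1034, 1060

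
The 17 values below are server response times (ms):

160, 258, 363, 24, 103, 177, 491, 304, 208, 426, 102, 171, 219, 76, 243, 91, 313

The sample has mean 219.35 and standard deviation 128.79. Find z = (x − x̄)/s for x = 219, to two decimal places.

-0.00

z = (219 − 219.35) / 128.79 = -0.00.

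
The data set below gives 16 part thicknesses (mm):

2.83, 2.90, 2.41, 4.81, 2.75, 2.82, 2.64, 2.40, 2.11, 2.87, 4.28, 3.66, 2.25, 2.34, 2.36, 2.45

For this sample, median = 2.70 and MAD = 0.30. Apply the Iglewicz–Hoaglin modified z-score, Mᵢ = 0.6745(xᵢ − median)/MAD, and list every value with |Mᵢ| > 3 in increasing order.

4.28, 4.81

|Mᵢ| > 3 ⇔ |xᵢ − 2.70| > 3·0.30/0.6745 = 1.33.
So outliers lie outside [1.37, 4.03].
4.28: M = 3.55 → outlier.
4.81: M = 4.74 → outlier.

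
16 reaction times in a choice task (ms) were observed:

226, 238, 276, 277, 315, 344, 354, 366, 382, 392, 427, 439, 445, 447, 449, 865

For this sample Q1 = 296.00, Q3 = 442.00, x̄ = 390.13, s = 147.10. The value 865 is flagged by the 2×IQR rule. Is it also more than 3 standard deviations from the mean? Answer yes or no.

yes

z = (865 − 390.13) / 147.10 = 3.23.
|z| = 3.23 > 3.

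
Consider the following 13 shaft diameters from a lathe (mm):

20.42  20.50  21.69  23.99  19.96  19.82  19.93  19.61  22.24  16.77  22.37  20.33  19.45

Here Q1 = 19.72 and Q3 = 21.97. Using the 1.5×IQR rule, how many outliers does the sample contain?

0

IQR = 2.25; fences at 19.72 − 3.375 = 16.345 and 21.97 + 3.375 = 25.345.
Every value lies within the cutoffs.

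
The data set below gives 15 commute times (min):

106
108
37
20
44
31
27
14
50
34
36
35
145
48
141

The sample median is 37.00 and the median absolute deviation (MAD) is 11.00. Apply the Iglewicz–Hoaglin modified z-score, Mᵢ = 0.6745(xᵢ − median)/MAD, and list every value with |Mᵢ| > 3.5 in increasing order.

|Mᵢ| > 3.5 ⇔ |xᵢ − 37.00| > 3.5·11.00/0.6745 = 57.08.
So outliers lie outside [-20.08, 94.08].
106: M = 4.23 → outlier.
108: M = 4.35 → outlier.
141: M = 6.38 → outlier.
145: M = 6.62 → outlier.

106, 108, 141, 145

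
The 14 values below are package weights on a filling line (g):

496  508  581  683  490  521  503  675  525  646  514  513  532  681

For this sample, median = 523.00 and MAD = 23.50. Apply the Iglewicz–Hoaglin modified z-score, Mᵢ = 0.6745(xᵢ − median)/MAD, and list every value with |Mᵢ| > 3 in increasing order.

646, 675, 681, 683

|Mᵢ| > 3 ⇔ |xᵢ − 523.00| > 3·23.50/0.6745 = 104.52.
So outliers lie outside [418.48, 627.52].
646: M = 3.53 → outlier.
675: M = 4.36 → outlier.
681: M = 4.53 → outlier.
683: M = 4.59 → outlier.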